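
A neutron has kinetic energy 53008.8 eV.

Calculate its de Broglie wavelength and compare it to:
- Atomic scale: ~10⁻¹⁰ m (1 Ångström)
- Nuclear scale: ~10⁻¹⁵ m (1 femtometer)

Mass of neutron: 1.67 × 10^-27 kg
λ = 1.24 × 10^-13 m, which is between nuclear and atomic scales.

Using λ = h/√(2mKE):

KE = 53008.8 eV = 8.493 × 10^-15 J

λ = h/√(2mKE)
λ = (6.626 × 10^-34 J·s) / √(2 × 1.67 × 10^-27 kg × 8.493 × 10^-15 J)
λ = 1.24 × 10^-13 m

Comparison:
- Atomic scale (10⁻¹⁰ m): λ is 0.0012× this size
- Nuclear scale (10⁻¹⁵ m): λ is 1.2e+02× this size

The wavelength is between nuclear and atomic scales.

This wavelength is appropriate for probing atomic structure but too large for nuclear physics experiments.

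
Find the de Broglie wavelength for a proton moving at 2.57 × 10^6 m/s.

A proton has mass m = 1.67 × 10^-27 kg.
1.54 × 10^-13 m

Using the de Broglie relation λ = h/(mv):

λ = h/(mv)
λ = (6.626 × 10^-34 J·s) / (1.67 × 10^-27 kg × 2.57 × 10^6 m/s)
λ = 1.54 × 10^-13 m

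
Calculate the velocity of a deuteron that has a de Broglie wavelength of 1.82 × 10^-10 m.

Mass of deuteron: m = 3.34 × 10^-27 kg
1.09 × 10^3 m/s

From the de Broglie relation λ = h/(mv), we solve for v:

v = h/(mλ)
v = (6.626 × 10^-34 J·s) / (3.34 × 10^-27 kg × 1.82 × 10^-10 m)
v = 1.09 × 10^3 m/s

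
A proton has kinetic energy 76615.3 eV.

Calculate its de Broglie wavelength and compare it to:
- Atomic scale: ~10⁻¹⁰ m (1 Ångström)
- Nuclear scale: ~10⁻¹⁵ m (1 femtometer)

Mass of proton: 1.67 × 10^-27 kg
λ = 1.03 × 10^-13 m, which is between nuclear and atomic scales.

Using λ = h/√(2mKE):

KE = 76615.3 eV = 1.228 × 10^-14 J

λ = h/√(2mKE)
λ = (6.626 × 10^-34 J·s) / √(2 × 1.67 × 10^-27 kg × 1.228 × 10^-14 J)
λ = 1.03 × 10^-13 m

Comparison:
- Atomic scale (10⁻¹⁰ m): λ is 0.001× this size
- Nuclear scale (10⁻¹⁵ m): λ is 1e+02× this size

The wavelength is between nuclear and atomic scales.

This wavelength is appropriate for probing atomic structure but too large for nuclear physics experiments.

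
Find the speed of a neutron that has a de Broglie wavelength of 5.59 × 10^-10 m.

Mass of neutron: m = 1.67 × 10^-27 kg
7.10 × 10^2 m/s

From the de Broglie relation λ = h/(mv), we solve for v:

v = h/(mλ)
v = (6.626 × 10^-34 J·s) / (1.67 × 10^-27 kg × 5.59 × 10^-10 m)
v = 7.10 × 10^2 m/s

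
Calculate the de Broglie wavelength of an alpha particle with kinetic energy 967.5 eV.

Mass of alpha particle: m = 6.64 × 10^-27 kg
4.62 × 10^-13 m

Using λ = h/√(2mKE):

First convert KE to Joules: KE = 967.5 eV = 1.550 × 10^-16 J

λ = h/√(2mKE)
λ = (6.626 × 10^-34 J·s) / √(2 × 6.64 × 10^-27 kg × 1.550 × 10^-16 J)
λ = 4.62 × 10^-13 m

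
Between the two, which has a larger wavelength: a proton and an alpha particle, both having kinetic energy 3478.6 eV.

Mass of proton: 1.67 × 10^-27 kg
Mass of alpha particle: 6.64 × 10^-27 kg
The proton has the longer wavelength.

Using λ = h/√(2mKE):

For proton: λ₁ = h/√(2m₁KE) = 4.86 × 10^-13 m
For alpha particle: λ₂ = h/√(2m₂KE) = 2.44 × 10^-13 m

Since λ ∝ 1/√m at constant kinetic energy, the lighter particle has the longer wavelength.

The proton has the longer de Broglie wavelength.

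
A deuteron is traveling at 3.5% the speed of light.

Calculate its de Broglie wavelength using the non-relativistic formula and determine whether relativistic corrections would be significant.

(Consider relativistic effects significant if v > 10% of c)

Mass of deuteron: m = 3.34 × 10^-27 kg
No, relativistic corrections are not needed.

Using the non-relativistic de Broglie formula λ = h/(mv):

v = 3.5% × c = 1.049 × 10^7 m/s

λ = h/(mv)
λ = (6.626 × 10^-34 J·s) / (3.34 × 10^-27 kg × 1.049 × 10^7 m/s)
λ = 1.89 × 10^-14 m

Since v = 3.5% of c < 10% of c, relativistic corrections are NOT significant and this non-relativistic result is a good approximation.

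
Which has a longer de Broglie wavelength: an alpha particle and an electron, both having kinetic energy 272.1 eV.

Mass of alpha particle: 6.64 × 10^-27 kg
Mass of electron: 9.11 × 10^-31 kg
The electron has the longer wavelength.

Using λ = h/√(2mKE):

For alpha particle: λ₁ = h/√(2m₁KE) = 8.71 × 10^-13 m
For electron: λ₂ = h/√(2m₂KE) = 7.43 × 10^-11 m

Since λ ∝ 1/√m at constant kinetic energy, the lighter particle has the longer wavelength.

The electron has the longer de Broglie wavelength.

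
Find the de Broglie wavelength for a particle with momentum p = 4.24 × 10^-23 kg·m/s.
1.56 × 10^-11 m

Using the de Broglie relation λ = h/p:

λ = h/p
λ = (6.626 × 10^-34 J·s) / (4.24 × 10^-23 kg·m/s)
λ = 1.56 × 10^-11 m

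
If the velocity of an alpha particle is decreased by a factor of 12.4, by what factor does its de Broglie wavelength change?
The wavelength increases by a factor of 12.4.

From λ = h/(mv), the wavelength is inversely proportional to velocity:

λ ∝ 1/v

If v → v/12.4, then λ → 12.4λ

When velocity is decreased by a factor of 12.4, the wavelength increases by a factor of 12.4.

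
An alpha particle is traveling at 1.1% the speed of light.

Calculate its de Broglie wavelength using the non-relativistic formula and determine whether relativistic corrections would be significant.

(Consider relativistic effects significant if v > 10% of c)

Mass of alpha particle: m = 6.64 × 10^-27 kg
No, relativistic corrections are not needed.

Using the non-relativistic de Broglie formula λ = h/(mv):

v = 1.1% × c = 3.298 × 10^6 m/s

λ = h/(mv)
λ = (6.626 × 10^-34 J·s) / (6.64 × 10^-27 kg × 3.298 × 10^6 m/s)
λ = 3.03 × 10^-14 m

Since v = 1.1% of c < 10% of c, relativistic corrections are NOT significant and this non-relativistic result is a good approximation.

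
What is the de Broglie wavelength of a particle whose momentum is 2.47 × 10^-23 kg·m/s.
2.68 × 10^-11 m

Using the de Broglie relation λ = h/p:

λ = h/p
λ = (6.626 × 10^-34 J·s) / (2.47 × 10^-23 kg·m/s)
λ = 2.68 × 10^-11 m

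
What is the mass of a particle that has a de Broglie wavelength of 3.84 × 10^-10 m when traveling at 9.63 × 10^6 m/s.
1.79 × 10^-31 kg

From the de Broglie relation λ = h/(mv), we solve for m:

m = h/(λv)
m = (6.626 × 10^-34 J·s) / (3.84 × 10^-10 m × 9.63 × 10^6 m/s)
m = 1.79 × 10^-31 kg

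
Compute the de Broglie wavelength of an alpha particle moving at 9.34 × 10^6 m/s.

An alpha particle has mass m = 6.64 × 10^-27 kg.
1.07 × 10^-14 m

Using the de Broglie relation λ = h/(mv):

λ = h/(mv)
λ = (6.626 × 10^-34 J·s) / (6.64 × 10^-27 kg × 9.34 × 10^6 m/s)
λ = 1.07 × 10^-14 m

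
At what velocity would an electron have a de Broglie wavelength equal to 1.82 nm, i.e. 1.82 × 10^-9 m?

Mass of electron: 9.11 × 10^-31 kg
4.00 × 10^5 m/s

From λ = h/(mv), solve for v:

v = h/(mλ)
v = (6.626 × 10^-34 J·s) / (9.11 × 10^-31 kg × 1.82 × 10^-9 m)
v = 4.00 × 10^5 m/s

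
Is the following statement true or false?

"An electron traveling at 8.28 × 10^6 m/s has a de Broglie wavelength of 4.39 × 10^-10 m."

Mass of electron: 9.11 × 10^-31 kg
False

The claim is incorrect.

Using λ = h/(mv):
λ = (6.626 × 10^-34 J·s) / (9.11 × 10^-31 kg × 8.28 × 10^6 m/s)
λ = 8.78 × 10^-11 m

The actual wavelength differs from the claimed 4.39 × 10^-10 m.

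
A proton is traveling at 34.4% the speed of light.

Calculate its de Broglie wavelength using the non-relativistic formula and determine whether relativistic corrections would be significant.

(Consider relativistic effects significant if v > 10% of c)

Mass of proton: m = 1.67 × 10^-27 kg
Yes, relativistic corrections are needed.

Using the non-relativistic de Broglie formula λ = h/(mv):

v = 34.4% × c = 1.031 × 10^8 m/s

λ = h/(mv)
λ = (6.626 × 10^-34 J·s) / (1.67 × 10^-27 kg × 1.031 × 10^8 m/s)
λ = 3.85 × 10^-15 m

Since v = 34.4% of c > 10% of c, relativistic corrections ARE significant and the actual wavelength would differ from this non-relativistic estimate.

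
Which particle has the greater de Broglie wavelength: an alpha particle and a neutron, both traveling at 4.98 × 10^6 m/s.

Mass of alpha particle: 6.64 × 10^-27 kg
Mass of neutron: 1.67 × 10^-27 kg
The neutron has the longer wavelength.

Using λ = h/(mv), since both particles have the same velocity, the wavelength depends only on mass.

For alpha particle: λ₁ = h/(m₁v) = 2.00 × 10^-14 m
For neutron: λ₂ = h/(m₂v) = 7.97 × 10^-14 m

Since λ ∝ 1/m at constant velocity, the lighter particle has the longer wavelength.

The neutron has the longer de Broglie wavelength.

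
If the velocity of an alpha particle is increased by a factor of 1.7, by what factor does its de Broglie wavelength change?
The wavelength decreases by a factor of 1.7.

From λ = h/(mv), the wavelength is inversely proportional to velocity:

λ ∝ 1/v

If v → 1.7v, then λ → λ/1.7

When velocity is increased by a factor of 1.7, the wavelength decreases by a factor of 1.7.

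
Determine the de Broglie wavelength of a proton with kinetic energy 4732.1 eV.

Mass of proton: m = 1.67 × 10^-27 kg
4.16 × 10^-13 m

Using λ = h/√(2mKE):

First convert KE to Joules: KE = 4732.1 eV = 7.582 × 10^-16 J

λ = h/√(2mKE)
λ = (6.626 × 10^-34 J·s) / √(2 × 1.67 × 10^-27 kg × 7.582 × 10^-16 J)
λ = 4.16 × 10^-13 m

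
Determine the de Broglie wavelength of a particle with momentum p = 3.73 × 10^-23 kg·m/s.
1.78 × 10^-11 m

Using the de Broglie relation λ = h/p:

λ = h/p
λ = (6.626 × 10^-34 J·s) / (3.73 × 10^-23 kg·m/s)
λ = 1.78 × 10^-11 m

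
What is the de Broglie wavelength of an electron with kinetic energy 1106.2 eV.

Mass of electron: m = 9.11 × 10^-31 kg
3.69 × 10^-11 m

Using λ = h/√(2mKE):

First convert KE to Joules: KE = 1106.2 eV = 1.772 × 10^-16 J

λ = h/√(2mKE)
λ = (6.626 × 10^-34 J·s) / √(2 × 9.11 × 10^-31 kg × 1.772 × 10^-16 J)
λ = 3.69 × 10^-11 m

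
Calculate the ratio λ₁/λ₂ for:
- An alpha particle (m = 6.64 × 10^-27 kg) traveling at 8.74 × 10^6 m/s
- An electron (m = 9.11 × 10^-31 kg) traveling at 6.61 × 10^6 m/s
λ₁/λ₂ = 1.04 × 10^-4

Using λ = h/(mv):

λ₁ = h/(m₁v₁) = 1.14 × 10^-14 m
λ₂ = h/(m₂v₂) = 1.10 × 10^-10 m

Ratio λ₁/λ₂ = (m₂v₂)/(m₁v₁)
         = (9.11 × 10^-31 kg × 6.61 × 10^6 m/s) / (6.64 × 10^-27 kg × 8.74 × 10^6 m/s)
         = 1.04 × 10^-4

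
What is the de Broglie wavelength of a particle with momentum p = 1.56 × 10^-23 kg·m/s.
4.25 × 10^-11 m

Using the de Broglie relation λ = h/p:

λ = h/p
λ = (6.626 × 10^-34 J·s) / (1.56 × 10^-23 kg·m/s)
λ = 4.25 × 10^-11 m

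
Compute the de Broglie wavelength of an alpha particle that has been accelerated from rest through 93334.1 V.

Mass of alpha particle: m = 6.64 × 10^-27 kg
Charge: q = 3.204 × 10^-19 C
3.32 × 10^-14 m

When a particle is accelerated through voltage V, it gains kinetic energy KE = qV.

The de Broglie wavelength is then λ = h/√(2mqV):

λ = h/√(2mqV)
λ = (6.626 × 10^-34 J·s) / √(2 × 6.64 × 10^-27 kg × 3.204 × 10^-19 C × 93334.1 V)
λ = 3.32 × 10^-14 m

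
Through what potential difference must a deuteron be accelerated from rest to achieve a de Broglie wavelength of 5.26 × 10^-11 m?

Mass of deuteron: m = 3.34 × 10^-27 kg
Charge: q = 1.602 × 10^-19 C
1.48 × 10^-1 V

From λ = h/√(2mqV), we solve for V:

λ² = h²/(2mqV)
V = h²/(2mqλ²)
V = (6.626 × 10^-34 J·s)² / (2 × 3.34 × 10^-27 kg × 1.602 × 10^-19 C × (5.26 × 10^-11 m)²)
V = 1.48 × 10^-1 V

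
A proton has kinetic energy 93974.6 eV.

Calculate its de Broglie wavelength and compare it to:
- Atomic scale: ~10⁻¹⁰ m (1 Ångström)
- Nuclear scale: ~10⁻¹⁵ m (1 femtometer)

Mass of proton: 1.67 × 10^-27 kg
λ = 9.34 × 10^-14 m, which is between nuclear and atomic scales.

Using λ = h/√(2mKE):

KE = 93974.6 eV = 1.506 × 10^-14 J

λ = h/√(2mKE)
λ = (6.626 × 10^-34 J·s) / √(2 × 1.67 × 10^-27 kg × 1.506 × 10^-14 J)
λ = 9.34 × 10^-14 m

Comparison:
- Atomic scale (10⁻¹⁰ m): λ is 0.00093× this size
- Nuclear scale (10⁻¹⁵ m): λ is 93× this size

The wavelength is between nuclear and atomic scales.

This wavelength is appropriate for probing atomic structure but too large for nuclear physics experiments.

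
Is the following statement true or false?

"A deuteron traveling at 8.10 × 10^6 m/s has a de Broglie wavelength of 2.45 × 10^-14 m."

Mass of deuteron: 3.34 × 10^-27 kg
True

The claim is correct.

Using λ = h/(mv):
λ = (6.626 × 10^-34 J·s) / (3.34 × 10^-27 kg × 8.10 × 10^6 m/s)
λ = 2.45 × 10^-14 m

This matches the claimed value.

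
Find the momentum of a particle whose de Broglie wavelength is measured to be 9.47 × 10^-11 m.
7.00 × 10^-24 kg·m/s

From the de Broglie relation λ = h/p, we solve for p:

p = h/λ
p = (6.626 × 10^-34 J·s) / (9.47 × 10^-11 m)
p = 7.00 × 10^-24 kg·m/s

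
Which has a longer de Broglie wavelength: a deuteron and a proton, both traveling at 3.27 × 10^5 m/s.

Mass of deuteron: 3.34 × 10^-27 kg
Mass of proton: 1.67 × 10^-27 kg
The proton has the longer wavelength.

Using λ = h/(mv), since both particles have the same velocity, the wavelength depends only on mass.

For deuteron: λ₁ = h/(m₁v) = 6.07 × 10^-13 m
For proton: λ₂ = h/(m₂v) = 1.21 × 10^-12 m

Since λ ∝ 1/m at constant velocity, the lighter particle has the longer wavelength.

The proton has the longer de Broglie wavelength.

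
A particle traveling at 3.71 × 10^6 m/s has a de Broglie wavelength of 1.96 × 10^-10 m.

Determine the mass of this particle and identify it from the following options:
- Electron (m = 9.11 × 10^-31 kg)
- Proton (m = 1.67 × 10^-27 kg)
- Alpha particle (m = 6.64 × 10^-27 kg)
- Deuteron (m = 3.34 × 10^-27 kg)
The particle is an electron.

From λ = h/(mv), solve for mass:

m = h/(λv)
m = (6.626 × 10^-34 J·s) / (1.96 × 10^-10 m × 3.71 × 10^6 m/s)
m = 9.11 × 10^-31 kg

Comparing with the listed masses, this is closest to an electron.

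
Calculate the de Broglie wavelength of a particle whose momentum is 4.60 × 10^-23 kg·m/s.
1.44 × 10^-11 m

Using the de Broglie relation λ = h/p:

λ = h/p
λ = (6.626 × 10^-34 J·s) / (4.60 × 10^-23 kg·m/s)
λ = 1.44 × 10^-11 m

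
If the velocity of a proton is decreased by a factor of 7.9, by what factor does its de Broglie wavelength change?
The wavelength increases by a factor of 7.9.

From λ = h/(mv), the wavelength is inversely proportional to velocity:

λ ∝ 1/v

If v → v/7.9, then λ → 7.9λ

When velocity is decreased by a factor of 7.9, the wavelength increases by a factor of 7.9.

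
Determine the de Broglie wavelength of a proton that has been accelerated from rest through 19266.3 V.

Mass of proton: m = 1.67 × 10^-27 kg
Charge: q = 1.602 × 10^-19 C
2.06 × 10^-13 m

When a particle is accelerated through voltage V, it gains kinetic energy KE = qV.

The de Broglie wavelength is then λ = h/√(2mqV):

λ = h/√(2mqV)
λ = (6.626 × 10^-34 J·s) / √(2 × 1.67 × 10^-27 kg × 1.602 × 10^-19 C × 19266.3 V)
λ = 2.06 × 10^-13 m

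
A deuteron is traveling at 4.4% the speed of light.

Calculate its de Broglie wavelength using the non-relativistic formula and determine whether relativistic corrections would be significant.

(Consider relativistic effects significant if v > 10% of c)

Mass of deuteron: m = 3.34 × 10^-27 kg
No, relativistic corrections are not needed.

Using the non-relativistic de Broglie formula λ = h/(mv):

v = 4.4% × c = 1.319 × 10^7 m/s

λ = h/(mv)
λ = (6.626 × 10^-34 J·s) / (3.34 × 10^-27 kg × 1.319 × 10^7 m/s)
λ = 1.50 × 10^-14 m

Since v = 4.4% of c < 10% of c, relativistic corrections are NOT significant and this non-relativistic result is a good approximation.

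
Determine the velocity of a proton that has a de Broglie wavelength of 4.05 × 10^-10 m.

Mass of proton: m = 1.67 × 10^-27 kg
9.80 × 10^2 m/s

From the de Broglie relation λ = h/(mv), we solve for v:

v = h/(mλ)
v = (6.626 × 10^-34 J·s) / (1.67 × 10^-27 kg × 4.05 × 10^-10 m)
v = 9.80 × 10^2 m/s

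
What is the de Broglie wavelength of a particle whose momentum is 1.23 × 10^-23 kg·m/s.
5.39 × 10^-11 m

Using the de Broglie relation λ = h/p:

λ = h/p
λ = (6.626 × 10^-34 J·s) / (1.23 × 10^-23 kg·m/s)
λ = 5.39 × 10^-11 m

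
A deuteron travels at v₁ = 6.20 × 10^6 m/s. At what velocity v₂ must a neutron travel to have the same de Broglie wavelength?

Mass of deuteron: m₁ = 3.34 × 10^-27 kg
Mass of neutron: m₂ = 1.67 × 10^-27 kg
v₂ = 1.24 × 10^7 m/s

For equal de Broglie wavelengths: λ₁ = λ₂

h/(m₁v₁) = h/(m₂v₂)
m₁v₁ = m₂v₂
v₂ = v₁ · (m₁/m₂)

v₂ = 6.20 × 10^6 m/s × (3.34 × 10^-27 kg / 1.67 × 10^-27 kg)
v₂ = 1.24 × 10^7 m/s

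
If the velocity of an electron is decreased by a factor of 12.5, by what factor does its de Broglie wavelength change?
The wavelength increases by a factor of 12.5.

From λ = h/(mv), the wavelength is inversely proportional to velocity:

λ ∝ 1/v

If v → v/12.5, then λ → 12.5λ

When velocity is decreased by a factor of 12.5, the wavelength increases by a factor of 12.5.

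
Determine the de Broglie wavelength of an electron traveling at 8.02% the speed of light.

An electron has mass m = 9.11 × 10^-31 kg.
3.03 × 10^-11 m

Using the de Broglie relation λ = h/(mv):

v = 8.02% × c = 2.404 × 10^7 m/s

λ = h/(mv)
λ = (6.626 × 10^-34 J·s) / (9.11 × 10^-31 kg × 2.404 × 10^7 m/s)
λ = 3.03 × 10^-11 m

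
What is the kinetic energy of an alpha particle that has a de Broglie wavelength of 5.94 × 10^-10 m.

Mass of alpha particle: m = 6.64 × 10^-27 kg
9.37 × 10^-23 J (or 5.85 × 10^-4 eV)

From λ = h/√(2mKE), we solve for KE:

λ² = h²/(2mKE)
KE = h²/(2mλ²)
KE = (6.626 × 10^-34 J·s)² / (2 × 6.64 × 10^-27 kg × (5.94 × 10^-10 m)²)
KE = 9.37 × 10^-23 J
KE = 5.85 × 10^-4 eV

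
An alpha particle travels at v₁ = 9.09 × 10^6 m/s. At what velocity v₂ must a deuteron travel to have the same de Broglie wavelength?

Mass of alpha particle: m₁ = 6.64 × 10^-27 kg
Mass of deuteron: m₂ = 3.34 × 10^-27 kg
v₂ = 1.81 × 10^7 m/s

For equal de Broglie wavelengths: λ₁ = λ₂

h/(m₁v₁) = h/(m₂v₂)
m₁v₁ = m₂v₂
v₂ = v₁ · (m₁/m₂)

v₂ = 9.09 × 10^6 m/s × (6.64 × 10^-27 kg / 3.34 × 10^-27 kg)
v₂ = 1.81 × 10^7 m/s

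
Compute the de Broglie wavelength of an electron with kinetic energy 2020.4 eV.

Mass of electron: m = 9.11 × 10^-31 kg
2.73 × 10^-11 m

Using λ = h/√(2mKE):

First convert KE to Joules: KE = 2020.4 eV = 3.237 × 10^-16 J

λ = h/√(2mKE)
λ = (6.626 × 10^-34 J·s) / √(2 × 9.11 × 10^-31 kg × 3.237 × 10^-16 J)
λ = 2.73 × 10^-11 m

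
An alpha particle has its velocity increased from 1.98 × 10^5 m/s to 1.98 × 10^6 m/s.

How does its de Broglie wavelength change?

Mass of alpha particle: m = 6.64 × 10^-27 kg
The wavelength decreases by a factor of 10.

Using λ = h/(mv):

Initial wavelength: λ₁ = h/(mv₁) = 5.04 × 10^-13 m
Final wavelength: λ₂ = h/(mv₂) = 5.04 × 10^-14 m

Since λ ∝ 1/v, when velocity increases by a factor of 10, the wavelength decreases by a factor of 10.

λ₂/λ₁ = v₁/v₂ = 1/10

The wavelength decreases by a factor of 10.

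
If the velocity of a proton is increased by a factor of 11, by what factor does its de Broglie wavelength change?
The wavelength decreases by a factor of 11.

From λ = h/(mv), the wavelength is inversely proportional to velocity:

λ ∝ 1/v

If v → 11v, then λ → λ/11

When velocity is increased by a factor of 11, the wavelength decreases by a factor of 11.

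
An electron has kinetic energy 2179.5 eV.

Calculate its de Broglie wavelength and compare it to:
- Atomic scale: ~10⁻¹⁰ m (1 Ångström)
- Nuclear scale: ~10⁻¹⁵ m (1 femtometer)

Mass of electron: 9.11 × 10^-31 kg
λ = 2.63 × 10^-11 m, which is between nuclear and atomic scales.

Using λ = h/√(2mKE):

KE = 2179.5 eV = 3.492 × 10^-16 J

λ = h/√(2mKE)
λ = (6.626 × 10^-34 J·s) / √(2 × 9.11 × 10^-31 kg × 3.492 × 10^-16 J)
λ = 2.63 × 10^-11 m

Comparison:
- Atomic scale (10⁻¹⁰ m): λ is 0.26× this size
- Nuclear scale (10⁻¹⁵ m): λ is 2.6e+04× this size

The wavelength is between nuclear and atomic scales.

This wavelength is appropriate for probing atomic structure but too large for nuclear physics experiments.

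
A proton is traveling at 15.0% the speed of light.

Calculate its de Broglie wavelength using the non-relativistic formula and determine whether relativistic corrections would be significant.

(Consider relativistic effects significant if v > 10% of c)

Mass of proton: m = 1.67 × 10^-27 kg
Yes, relativistic corrections are needed.

Using the non-relativistic de Broglie formula λ = h/(mv):

v = 15.0% × c = 4.497 × 10^7 m/s

λ = h/(mv)
λ = (6.626 × 10^-34 J·s) / (1.67 × 10^-27 kg × 4.497 × 10^7 m/s)
λ = 8.82 × 10^-15 m

Since v = 15.0% of c > 10% of c, relativistic corrections ARE significant and the actual wavelength would differ from this non-relativistic estimate.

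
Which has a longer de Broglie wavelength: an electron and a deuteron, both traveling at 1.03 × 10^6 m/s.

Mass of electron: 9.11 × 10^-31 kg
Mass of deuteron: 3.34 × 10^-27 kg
The electron has the longer wavelength.

Using λ = h/(mv), since both particles have the same velocity, the wavelength depends only on mass.

For electron: λ₁ = h/(m₁v) = 7.06 × 10^-10 m
For deuteron: λ₂ = h/(m₂v) = 1.93 × 10^-13 m

Since λ ∝ 1/m at constant velocity, the lighter particle has the longer wavelength.

The electron has the longer de Broglie wavelength.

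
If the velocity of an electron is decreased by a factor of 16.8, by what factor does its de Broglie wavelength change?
The wavelength increases by a factor of 16.8.

From λ = h/(mv), the wavelength is inversely proportional to velocity:

λ ∝ 1/v

If v → v/16.8, then λ → 16.8λ

When velocity is decreased by a factor of 16.8, the wavelength increases by a factor of 16.8.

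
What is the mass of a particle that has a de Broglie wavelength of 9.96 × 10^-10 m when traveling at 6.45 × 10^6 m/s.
1.03 × 10^-31 kg

From the de Broglie relation λ = h/(mv), we solve for m:

m = h/(λv)
m = (6.626 × 10^-34 J·s) / (9.96 × 10^-10 m × 6.45 × 10^6 m/s)
m = 1.03 × 10^-31 kg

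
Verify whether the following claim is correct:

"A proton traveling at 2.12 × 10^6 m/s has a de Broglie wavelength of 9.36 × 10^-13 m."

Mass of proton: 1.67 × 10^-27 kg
False

The claim is incorrect.

Using λ = h/(mv):
λ = (6.626 × 10^-34 J·s) / (1.67 × 10^-27 kg × 2.12 × 10^6 m/s)
λ = 1.87 × 10^-13 m

The actual wavelength differs from the claimed 9.36 × 10^-13 m.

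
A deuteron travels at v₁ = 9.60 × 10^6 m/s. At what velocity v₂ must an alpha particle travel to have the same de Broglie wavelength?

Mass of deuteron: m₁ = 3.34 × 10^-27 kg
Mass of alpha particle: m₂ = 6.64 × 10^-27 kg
v₂ = 4.83 × 10^6 m/s

For equal de Broglie wavelengths: λ₁ = λ₂

h/(m₁v₁) = h/(m₂v₂)
m₁v₁ = m₂v₂
v₂ = v₁ · (m₁/m₂)

v₂ = 9.60 × 10^6 m/s × (3.34 × 10^-27 kg / 6.64 × 10^-27 kg)
v₂ = 4.83 × 10^6 m/s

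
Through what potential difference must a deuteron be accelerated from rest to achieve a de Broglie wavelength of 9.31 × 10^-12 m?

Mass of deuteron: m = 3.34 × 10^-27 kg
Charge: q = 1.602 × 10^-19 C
4.73 V

From λ = h/√(2mqV), we solve for V:

λ² = h²/(2mqV)
V = h²/(2mqλ²)
V = (6.626 × 10^-34 J·s)² / (2 × 3.34 × 10^-27 kg × 1.602 × 10^-19 C × (9.31 × 10^-12 m)²)
V = 4.73 V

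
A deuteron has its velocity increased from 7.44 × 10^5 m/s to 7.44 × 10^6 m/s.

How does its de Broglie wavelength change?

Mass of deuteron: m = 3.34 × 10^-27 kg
The wavelength decreases by a factor of 10.

Using λ = h/(mv):

Initial wavelength: λ₁ = h/(mv₁) = 2.67 × 10^-13 m
Final wavelength: λ₂ = h/(mv₂) = 2.67 × 10^-14 m

Since λ ∝ 1/v, when velocity increases by a factor of 10, the wavelength decreases by a factor of 10.

λ₂/λ₁ = v₁/v₂ = 1/10

The wavelength decreases by a factor of 10.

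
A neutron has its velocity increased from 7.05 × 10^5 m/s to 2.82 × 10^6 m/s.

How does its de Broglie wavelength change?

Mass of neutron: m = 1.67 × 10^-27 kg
The wavelength decreases by a factor of 4.

Using λ = h/(mv):

Initial wavelength: λ₁ = h/(mv₁) = 5.63 × 10^-13 m
Final wavelength: λ₂ = h/(mv₂) = 1.41 × 10^-13 m

Since λ ∝ 1/v, when velocity increases by a factor of 4, the wavelength decreases by a factor of 4.

λ₂/λ₁ = v₁/v₂ = 1/4

The wavelength decreases by a factor of 4.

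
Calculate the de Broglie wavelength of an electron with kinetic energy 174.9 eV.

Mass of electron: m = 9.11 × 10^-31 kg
9.27 × 10^-11 m

Using λ = h/√(2mKE):

First convert KE to Joules: KE = 174.9 eV = 2.802 × 10^-17 J

λ = h/√(2mKE)
λ = (6.626 × 10^-34 J·s) / √(2 × 9.11 × 10^-31 kg × 2.802 × 10^-17 J)
λ = 9.27 × 10^-11 m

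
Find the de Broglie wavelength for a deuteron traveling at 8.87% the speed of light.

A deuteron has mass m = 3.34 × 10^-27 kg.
7.46 × 10^-15 m

Using the de Broglie relation λ = h/(mv):

v = 8.87% × c = 2.659 × 10^7 m/s

λ = h/(mv)
λ = (6.626 × 10^-34 J·s) / (3.34 × 10^-27 kg × 2.659 × 10^7 m/s)
λ = 7.46 × 10^-15 m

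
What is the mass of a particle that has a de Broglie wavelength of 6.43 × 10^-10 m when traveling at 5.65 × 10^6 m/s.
1.82 × 10^-31 kg

From the de Broglie relation λ = h/(mv), we solve for m:

m = h/(λv)
m = (6.626 × 10^-34 J·s) / (6.43 × 10^-10 m × 5.65 × 10^6 m/s)
m = 1.82 × 10^-31 kg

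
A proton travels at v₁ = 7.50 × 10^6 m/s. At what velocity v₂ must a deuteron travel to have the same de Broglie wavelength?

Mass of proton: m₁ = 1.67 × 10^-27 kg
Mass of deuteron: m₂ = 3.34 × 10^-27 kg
v₂ = 3.75 × 10^6 m/s

For equal de Broglie wavelengths: λ₁ = λ₂

h/(m₁v₁) = h/(m₂v₂)
m₁v₁ = m₂v₂
v₂ = v₁ · (m₁/m₂)

v₂ = 7.50 × 10^6 m/s × (1.67 × 10^-27 kg / 3.34 × 10^-27 kg)
v₂ = 3.75 × 10^6 m/s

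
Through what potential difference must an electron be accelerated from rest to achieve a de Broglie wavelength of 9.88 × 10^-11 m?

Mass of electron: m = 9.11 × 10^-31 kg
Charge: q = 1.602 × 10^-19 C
154 V

From λ = h/√(2mqV), we solve for V:

λ² = h²/(2mqV)
V = h²/(2mqλ²)
V = (6.626 × 10^-34 J·s)² / (2 × 9.11 × 10^-31 kg × 1.602 × 10^-19 C × (9.88 × 10^-11 m)²)
V = 154 V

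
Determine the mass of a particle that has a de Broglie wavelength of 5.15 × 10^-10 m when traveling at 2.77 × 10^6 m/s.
4.64 × 10^-31 kg

From the de Broglie relation λ = h/(mv), we solve for m:

m = h/(λv)
m = (6.626 × 10^-34 J·s) / (5.15 × 10^-10 m × 2.77 × 10^6 m/s)
m = 4.64 × 10^-31 kg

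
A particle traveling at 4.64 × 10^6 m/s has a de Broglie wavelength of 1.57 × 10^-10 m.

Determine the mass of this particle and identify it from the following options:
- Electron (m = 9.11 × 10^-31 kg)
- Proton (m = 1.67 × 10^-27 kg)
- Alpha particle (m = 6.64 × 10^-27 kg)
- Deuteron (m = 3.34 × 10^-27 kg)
The particle is an electron.

From λ = h/(mv), solve for mass:

m = h/(λv)
m = (6.626 × 10^-34 J·s) / (1.57 × 10^-10 m × 4.64 × 10^6 m/s)
m = 9.10 × 10^-31 kg

Comparing with the listed masses, this is closest to an electron.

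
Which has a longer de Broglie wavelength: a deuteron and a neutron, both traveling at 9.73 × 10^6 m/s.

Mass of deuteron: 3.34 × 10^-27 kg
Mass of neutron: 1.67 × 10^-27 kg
The neutron has the longer wavelength.

Using λ = h/(mv), since both particles have the same velocity, the wavelength depends only on mass.

For deuteron: λ₁ = h/(m₁v) = 2.04 × 10^-14 m
For neutron: λ₂ = h/(m₂v) = 4.08 × 10^-14 m

Since λ ∝ 1/m at constant velocity, the lighter particle has the longer wavelength.

The neutron has the longer de Broglie wavelength.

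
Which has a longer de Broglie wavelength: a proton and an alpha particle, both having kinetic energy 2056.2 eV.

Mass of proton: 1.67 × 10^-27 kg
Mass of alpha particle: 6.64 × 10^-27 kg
The proton has the longer wavelength.

Using λ = h/√(2mKE):

For proton: λ₁ = h/√(2m₁KE) = 6.32 × 10^-13 m
For alpha particle: λ₂ = h/√(2m₂KE) = 3.17 × 10^-13 m

Since λ ∝ 1/√m at constant kinetic energy, the lighter particle has the longer wavelength.

The proton has the longer de Broglie wavelength.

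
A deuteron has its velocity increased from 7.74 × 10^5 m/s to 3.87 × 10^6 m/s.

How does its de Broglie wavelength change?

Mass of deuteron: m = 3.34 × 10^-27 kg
The wavelength decreases by a factor of 5.

Using λ = h/(mv):

Initial wavelength: λ₁ = h/(mv₁) = 2.56 × 10^-13 m
Final wavelength: λ₂ = h/(mv₂) = 5.13 × 10^-14 m

Since λ ∝ 1/v, when velocity increases by a factor of 5, the wavelength decreases by a factor of 5.

λ₂/λ₁ = v₁/v₂ = 1/5

The wavelength decreases by a factor of 5.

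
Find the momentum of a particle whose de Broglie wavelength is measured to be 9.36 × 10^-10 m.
7.08 × 10^-25 kg·m/s

From the de Broglie relation λ = h/p, we solve for p:

p = h/λ
p = (6.626 × 10^-34 J·s) / (9.36 × 10^-10 m)
p = 7.08 × 10^-25 kg·m/s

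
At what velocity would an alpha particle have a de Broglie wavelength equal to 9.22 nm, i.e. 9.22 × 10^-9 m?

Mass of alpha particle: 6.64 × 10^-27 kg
1.08 × 10^1 m/s

From λ = h/(mv), solve for v:

v = h/(mλ)
v = (6.626 × 10^-34 J·s) / (6.64 × 10^-27 kg × 9.22 × 10^-9 m)
v = 1.08 × 10^1 m/s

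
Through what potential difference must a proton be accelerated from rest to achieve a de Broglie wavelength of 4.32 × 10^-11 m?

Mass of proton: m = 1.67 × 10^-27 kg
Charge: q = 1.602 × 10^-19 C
4.40 × 10^-1 V

From λ = h/√(2mqV), we solve for V:

λ² = h²/(2mqV)
V = h²/(2mqλ²)
V = (6.626 × 10^-34 J·s)² / (2 × 1.67 × 10^-27 kg × 1.602 × 10^-19 C × (4.32 × 10^-11 m)²)
V = 4.40 × 10^-1 V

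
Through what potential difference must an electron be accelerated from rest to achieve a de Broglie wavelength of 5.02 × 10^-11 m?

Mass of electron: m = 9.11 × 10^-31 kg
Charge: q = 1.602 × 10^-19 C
597 V

From λ = h/√(2mqV), we solve for V:

λ² = h²/(2mqV)
V = h²/(2mqλ²)
V = (6.626 × 10^-34 J·s)² / (2 × 9.11 × 10^-31 kg × 1.602 × 10^-19 C × (5.02 × 10^-11 m)²)
V = 597 V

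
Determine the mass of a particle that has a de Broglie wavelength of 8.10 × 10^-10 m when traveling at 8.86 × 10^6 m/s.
9.23 × 10^-32 kg

From the de Broglie relation λ = h/(mv), we solve for m:

m = h/(λv)
m = (6.626 × 10^-34 J·s) / (8.10 × 10^-10 m × 8.86 × 10^6 m/s)
m = 9.23 × 10^-32 kg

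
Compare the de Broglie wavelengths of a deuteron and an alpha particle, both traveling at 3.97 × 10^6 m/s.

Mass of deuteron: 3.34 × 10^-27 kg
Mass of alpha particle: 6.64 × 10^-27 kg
The deuteron has the longer wavelength.

Using λ = h/(mv), since both particles have the same velocity, the wavelength depends only on mass.

For deuteron: λ₁ = h/(m₁v) = 5.00 × 10^-14 m
For alpha particle: λ₂ = h/(m₂v) = 2.51 × 10^-14 m

Since λ ∝ 1/m at constant velocity, the lighter particle has the longer wavelength.

The deuteron has the longer de Broglie wavelength.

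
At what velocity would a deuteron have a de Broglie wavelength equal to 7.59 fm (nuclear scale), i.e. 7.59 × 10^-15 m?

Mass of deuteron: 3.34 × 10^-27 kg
2.61 × 10^7 m/s

From λ = h/(mv), solve for v:

v = h/(mλ)
v = (6.626 × 10^-34 J·s) / (3.34 × 10^-27 kg × 7.59 × 10^-15 m)
v = 2.61 × 10^7 m/s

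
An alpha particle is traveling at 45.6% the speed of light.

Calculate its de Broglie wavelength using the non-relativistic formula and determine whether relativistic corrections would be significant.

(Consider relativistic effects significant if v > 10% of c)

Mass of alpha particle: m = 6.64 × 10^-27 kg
Yes, relativistic corrections are needed.

Using the non-relativistic de Broglie formula λ = h/(mv):

v = 45.6% × c = 1.367 × 10^8 m/s

λ = h/(mv)
λ = (6.626 × 10^-34 J·s) / (6.64 × 10^-27 kg × 1.367 × 10^8 m/s)
λ = 7.30 × 10^-16 m

Since v = 45.6% of c > 10% of c, relativistic corrections ARE significant and the actual wavelength would differ from this non-relativistic estimate.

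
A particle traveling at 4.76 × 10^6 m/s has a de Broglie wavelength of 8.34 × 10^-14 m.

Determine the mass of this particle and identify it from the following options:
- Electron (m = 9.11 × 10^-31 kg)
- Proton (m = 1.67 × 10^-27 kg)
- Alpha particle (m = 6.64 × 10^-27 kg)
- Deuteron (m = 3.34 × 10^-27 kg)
The particle is a proton.

From λ = h/(mv), solve for mass:

m = h/(λv)
m = (6.626 × 10^-34 J·s) / (8.34 × 10^-14 m × 4.76 × 10^6 m/s)
m = 1.67 × 10^-27 kg

Comparing with the listed masses, this is closest to a proton.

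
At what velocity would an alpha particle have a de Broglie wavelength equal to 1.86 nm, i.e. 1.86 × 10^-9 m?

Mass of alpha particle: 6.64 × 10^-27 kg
5.37 × 10^1 m/s

From λ = h/(mv), solve for v:

v = h/(mλ)
v = (6.626 × 10^-34 J·s) / (6.64 × 10^-27 kg × 1.86 × 10^-9 m)
v = 5.37 × 10^1 m/s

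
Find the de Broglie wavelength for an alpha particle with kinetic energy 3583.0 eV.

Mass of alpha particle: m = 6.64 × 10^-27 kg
2.40 × 10^-13 m

Using λ = h/√(2mKE):

First convert KE to Joules: KE = 3583.0 eV = 5.741 × 10^-16 J

λ = h/√(2mKE)
λ = (6.626 × 10^-34 J·s) / √(2 × 6.64 × 10^-27 kg × 5.741 × 10^-16 J)
λ = 2.40 × 10^-13 m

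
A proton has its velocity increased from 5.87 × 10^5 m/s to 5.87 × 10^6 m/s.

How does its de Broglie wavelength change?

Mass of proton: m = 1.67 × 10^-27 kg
The wavelength decreases by a factor of 10.

Using λ = h/(mv):

Initial wavelength: λ₁ = h/(mv₁) = 6.76 × 10^-13 m
Final wavelength: λ₂ = h/(mv₂) = 6.76 × 10^-14 m

Since λ ∝ 1/v, when velocity increases by a factor of 10, the wavelength decreases by a factor of 10.

λ₂/λ₁ = v₁/v₂ = 1/10

The wavelength decreases by a factor of 10.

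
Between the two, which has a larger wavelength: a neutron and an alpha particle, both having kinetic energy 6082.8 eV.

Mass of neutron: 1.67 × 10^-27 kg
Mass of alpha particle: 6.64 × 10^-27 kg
The neutron has the longer wavelength.

Using λ = h/√(2mKE):

For neutron: λ₁ = h/√(2m₁KE) = 3.67 × 10^-13 m
For alpha particle: λ₂ = h/√(2m₂KE) = 1.84 × 10^-13 m

Since λ ∝ 1/√m at constant kinetic energy, the lighter particle has the longer wavelength.

The neutron has the longer de Broglie wavelength.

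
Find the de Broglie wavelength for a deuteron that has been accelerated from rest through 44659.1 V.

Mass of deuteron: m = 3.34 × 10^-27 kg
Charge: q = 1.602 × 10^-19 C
9.58 × 10^-14 m

When a particle is accelerated through voltage V, it gains kinetic energy KE = qV.

The de Broglie wavelength is then λ = h/√(2mqV):

λ = h/√(2mqV)
λ = (6.626 × 10^-34 J·s) / √(2 × 3.34 × 10^-27 kg × 1.602 × 10^-19 C × 44659.1 V)
λ = 9.58 × 10^-14 m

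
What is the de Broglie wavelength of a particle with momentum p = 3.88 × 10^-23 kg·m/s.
1.71 × 10^-11 m

Using the de Broglie relation λ = h/p:

λ = h/p
λ = (6.626 × 10^-34 J·s) / (3.88 × 10^-23 kg·m/s)
λ = 1.71 × 10^-11 m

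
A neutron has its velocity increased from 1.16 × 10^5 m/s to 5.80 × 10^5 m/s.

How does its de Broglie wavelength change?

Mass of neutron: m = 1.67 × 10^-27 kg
The wavelength decreases by a factor of 5.

Using λ = h/(mv):

Initial wavelength: λ₁ = h/(mv₁) = 3.42 × 10^-12 m
Final wavelength: λ₂ = h/(mv₂) = 6.84 × 10^-13 m

Since λ ∝ 1/v, when velocity increases by a factor of 5, the wavelength decreases by a factor of 5.

λ₂/λ₁ = v₁/v₂ = 1/5

The wavelength decreases by a factor of 5.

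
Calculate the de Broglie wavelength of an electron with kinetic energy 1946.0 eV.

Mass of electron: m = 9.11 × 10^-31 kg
2.78 × 10^-11 m

Using λ = h/√(2mKE):

First convert KE to Joules: KE = 1946.0 eV = 3.118 × 10^-16 J

λ = h/√(2mKE)
λ = (6.626 × 10^-34 J·s) / √(2 × 9.11 × 10^-31 kg × 3.118 × 10^-16 J)
λ = 2.78 × 10^-11 m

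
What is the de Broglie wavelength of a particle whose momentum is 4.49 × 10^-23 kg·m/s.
1.48 × 10^-11 m

Using the de Broglie relation λ = h/p:

λ = h/p
λ = (6.626 × 10^-34 J·s) / (4.49 × 10^-23 kg·m/s)
λ = 1.48 × 10^-11 m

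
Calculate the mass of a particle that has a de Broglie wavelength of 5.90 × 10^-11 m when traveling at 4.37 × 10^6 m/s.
2.57 × 10^-30 kg

From the de Broglie relation λ = h/(mv), we solve for m:

m = h/(λv)
m = (6.626 × 10^-34 J·s) / (5.90 × 10^-11 m × 4.37 × 10^6 m/s)
m = 2.57 × 10^-30 kg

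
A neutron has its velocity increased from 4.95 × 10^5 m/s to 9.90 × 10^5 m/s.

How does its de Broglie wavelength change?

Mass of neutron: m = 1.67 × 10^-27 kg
The wavelength decreases by a factor of 2.

Using λ = h/(mv):

Initial wavelength: λ₁ = h/(mv₁) = 8.02 × 10^-13 m
Final wavelength: λ₂ = h/(mv₂) = 4.01 × 10^-13 m

Since λ ∝ 1/v, when velocity increases by a factor of 2, the wavelength decreases by a factor of 2.

λ₂/λ₁ = v₁/v₂ = 1/2

The wavelength decreases by a factor of 2.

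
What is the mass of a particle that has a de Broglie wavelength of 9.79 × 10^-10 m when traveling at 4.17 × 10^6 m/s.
1.62 × 10^-31 kg

From the de Broglie relation λ = h/(mv), we solve for m:

m = h/(λv)
m = (6.626 × 10^-34 J·s) / (9.79 × 10^-10 m × 4.17 × 10^6 m/s)
m = 1.62 × 10^-31 kg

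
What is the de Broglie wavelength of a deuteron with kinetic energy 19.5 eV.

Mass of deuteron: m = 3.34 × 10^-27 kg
4.59 × 10^-12 m

Using λ = h/√(2mKE):

First convert KE to Joules: KE = 19.5 eV = 3.124 × 10^-18 J

λ = h/√(2mKE)
λ = (6.626 × 10^-34 J·s) / √(2 × 3.34 × 10^-27 kg × 3.124 × 10^-18 J)
λ = 4.59 × 10^-12 m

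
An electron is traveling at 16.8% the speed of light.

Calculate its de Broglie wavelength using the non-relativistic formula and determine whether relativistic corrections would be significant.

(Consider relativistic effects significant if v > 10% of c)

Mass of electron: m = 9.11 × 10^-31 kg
Yes, relativistic corrections are needed.

Using the non-relativistic de Broglie formula λ = h/(mv):

v = 16.8% × c = 5.037 × 10^7 m/s

λ = h/(mv)
λ = (6.626 × 10^-34 J·s) / (9.11 × 10^-31 kg × 5.037 × 10^7 m/s)
λ = 1.44 × 10^-11 m

Since v = 16.8% of c > 10% of c, relativistic corrections ARE significant and the actual wavelength would differ from this non-relativistic estimate.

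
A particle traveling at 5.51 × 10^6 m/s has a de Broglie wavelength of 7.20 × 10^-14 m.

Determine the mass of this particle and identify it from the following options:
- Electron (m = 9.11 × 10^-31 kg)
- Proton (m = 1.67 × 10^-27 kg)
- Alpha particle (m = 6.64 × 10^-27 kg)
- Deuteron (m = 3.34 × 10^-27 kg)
The particle is a proton.

From λ = h/(mv), solve for mass:

m = h/(λv)
m = (6.626 × 10^-34 J·s) / (7.20 × 10^-14 m × 5.51 × 10^6 m/s)
m = 1.67 × 10^-27 kg

Comparing with the listed masses, this is closest to a proton.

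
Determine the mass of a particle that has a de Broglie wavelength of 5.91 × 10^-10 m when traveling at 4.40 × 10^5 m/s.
2.55 × 10^-30 kg

From the de Broglie relation λ = h/(mv), we solve for m:

m = h/(λv)
m = (6.626 × 10^-34 J·s) / (5.91 × 10^-10 m × 4.40 × 10^5 m/s)
m = 2.55 × 10^-30 kg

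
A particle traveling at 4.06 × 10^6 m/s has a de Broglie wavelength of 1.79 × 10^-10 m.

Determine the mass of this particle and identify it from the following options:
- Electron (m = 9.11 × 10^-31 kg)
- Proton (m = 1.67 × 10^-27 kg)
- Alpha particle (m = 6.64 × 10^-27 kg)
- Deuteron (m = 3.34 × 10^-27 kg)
The particle is an electron.

From λ = h/(mv), solve for mass:

m = h/(λv)
m = (6.626 × 10^-34 J·s) / (1.79 × 10^-10 m × 4.06 × 10^6 m/s)
m = 9.12 × 10^-31 kg

Comparing with the listed masses, this is closest to an electron.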